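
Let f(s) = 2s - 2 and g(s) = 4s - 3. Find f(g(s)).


Substitute g(s) into f:
f(g(s)) = 2*(4s - 3) + (-2)
Expand and combine: 8s - 8


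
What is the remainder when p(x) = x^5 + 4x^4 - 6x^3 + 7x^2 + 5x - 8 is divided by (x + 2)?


By the Remainder Theorem, the remainder equals p(-2):
  1*(-2)^5 = -32
  4*(-2)^4 = 64
  -6*(-2)^3 = 48
  7*(-2)^2 = 28
  5*(-2)^1 = -10
  constant: -8
Sum: -32 + 64 + 48 + 28 - 10 - 8 = 90


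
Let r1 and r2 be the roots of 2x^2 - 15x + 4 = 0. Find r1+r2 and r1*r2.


For ax^2+bx+c=0: sum = -b/a, product = c/a.
a=2, b=-15, c=4
Sum = -(-15)/2 = 15/2
Product = (4)/2 = 2


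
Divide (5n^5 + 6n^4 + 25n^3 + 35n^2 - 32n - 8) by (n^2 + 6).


(5n^5 + 6n^4 + 25n^3 + 35n^2 - 32n - 8) / (n^2 + 6)
Step 1: 5n^3 * (n^2 + 6) = 5n^5 + 30n^3; subtract.
Step 2: 6n^2 * (n^2 + 6) = 6n^4 + 36n^2; subtract.
Step 3: -5n * (n^2 + 6) = -5n^3 - 30n; subtract.
Step 4: -1 * (n^2 + 6) = -n^2 - 6; subtract.
Quotient: 5n^3 + 6n^2 - 5n - 1, Remainder: -2n - 2


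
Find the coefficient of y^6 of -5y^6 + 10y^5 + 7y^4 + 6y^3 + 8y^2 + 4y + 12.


Read off the coefficient of y^6: -5


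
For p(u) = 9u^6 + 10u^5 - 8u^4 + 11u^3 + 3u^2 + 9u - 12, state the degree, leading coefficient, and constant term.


Highest power of u is 6, with coefficient 9. Constant term is -12.
Degree = 6, leading coefficient = 9, constant term = -12


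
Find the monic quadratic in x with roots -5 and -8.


p(x) = (x + 5)(x + 8)
Expand: x^2 + 13x + 40


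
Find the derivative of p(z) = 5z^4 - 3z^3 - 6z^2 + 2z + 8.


Apply the power rule term by term:
  d/dz(5z^4) = 20z^3
  d/dz(-3z^3) = -9z^2
  d/dz(-6z^2) = -12z
  d/dz(2z) = 2
  d/dz(8) = 0
p'(z) = 20z^3 - 9z^2 - 12z + 2


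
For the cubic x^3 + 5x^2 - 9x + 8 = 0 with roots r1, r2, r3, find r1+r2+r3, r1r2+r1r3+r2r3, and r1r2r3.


Monic cubic x^3+bx^2+cx+d=0: sum=-b, pairwise sum=c, product=-d.
b=5, c=-9, d=8
r1+r2+r3 = -5
r1r2+r1r3+r2r3 = -9
r1r2r3 = -8


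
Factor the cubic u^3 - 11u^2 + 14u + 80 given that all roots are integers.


Try integer roots (divisors of 80). u=-2: p(-2)=0.
Divide out (u + 2): quotient is u^2 - 13u + 40.
Factor the quadratic: (u - 8)(u - 5)
Result: (u + 2)(u - 8)(u - 5)


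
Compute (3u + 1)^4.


Expand (3u + 1)^4 by repeated multiplication:
  (3u + 1)^2 = 9u^2 + 6u + 1
  (3u + 1)^3 = 27u^3 + 27u^2 + 9u + 1
= 81u^4 + 108u^3 + 54u^2 + 12u + 1


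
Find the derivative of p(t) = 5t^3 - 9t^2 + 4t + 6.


Apply the power rule term by term:
  d/dt(5t^3) = 15t^2
  d/dt(-9t^2) = -18t
  d/dt(4t) = 4
  d/dt(6) = 0
p'(t) = 15t^2 - 18t + 4


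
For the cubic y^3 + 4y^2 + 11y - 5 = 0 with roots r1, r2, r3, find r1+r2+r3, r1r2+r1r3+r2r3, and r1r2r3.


Monic cubic y^3+by^2+cy+d=0: sum=-b, pairwise sum=c, product=-d.
b=4, c=11, d=-5
r1+r2+r3 = -4
r1r2+r1r3+r2r3 = 11
r1r2r3 = 5


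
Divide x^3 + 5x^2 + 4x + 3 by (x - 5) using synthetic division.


Synthetic division with c = 5. Coefficients: 1, 5, 4, 3
Bring down 1.
  1 * 5 = 5; 5 + 5 = 10
  10 * 5 = 50; 50 + 4 = 54
  54 * 5 = 270; 270 + 3 = 273
Quotient: x^2 + 10x + 54, Remainder: 273


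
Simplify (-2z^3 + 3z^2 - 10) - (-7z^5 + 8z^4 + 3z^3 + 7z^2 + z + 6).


Distribute the minus sign:
  (-2z^3 + 3z^2 - 10)
- (-7z^5 + 8z^4 + 3z^3 + 7z^2 + z + 6)
Negate second polynomial: 7z^5 - 8z^4 - 3z^3 - 7z^2 - z - 6
Add: 7z^5 - 8z^4 - 5z^3 - 4z^2 - z - 16


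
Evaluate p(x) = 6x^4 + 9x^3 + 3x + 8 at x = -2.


Using direct substitution:
  6 * (-2)^4 = 96
  9 * (-2)^3 = -72
  0 * (-2)^2 = 0
  3 * (-2)^1 = -6
  constant: 8
Sum = 96 - 72 + 0 - 6 + 8 = 26


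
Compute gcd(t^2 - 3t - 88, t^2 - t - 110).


Factor each:
  t^2 - 3t - 88 = (t - 11)(t + 8)
  t^2 - t - 110 = (t - 11)(t + 10)
Common monic factor: t - 11


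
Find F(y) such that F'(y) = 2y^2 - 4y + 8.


Reverse power rule on each term:
  ∫ 2y^2 dy = (2/3)y^3
  ∫ -4y dy = -2y^2
  ∫ 8 dy = 8y
F(y) = (2/3)y^3 - 2y^2 + 8y + C


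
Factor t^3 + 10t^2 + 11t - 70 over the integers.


Try integer roots (divisors of -70). t=-7: p(-7)=0.
Divide out (t + 7): quotient is t^2 + 3t - 10.
Factor the quadratic: (t + 5)(t - 2)
Result: (t + 7)(t + 5)(t - 2)


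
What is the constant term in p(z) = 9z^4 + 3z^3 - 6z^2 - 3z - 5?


Read off the constant term: -5


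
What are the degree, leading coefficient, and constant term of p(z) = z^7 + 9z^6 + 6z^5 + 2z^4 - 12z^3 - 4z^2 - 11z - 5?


Highest power of z is 7, with coefficient 1. Constant term is -5.
Degree = 7, leading coefficient = 1, constant term = -5


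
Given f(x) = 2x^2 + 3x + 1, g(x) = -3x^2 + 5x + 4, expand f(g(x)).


Substitute g(x) into f:
f(g(x)) = 2*(-3x^2 + 5x + 4)^2 + 3*(-3x^2 + 5x + 4) + 1
(-3x^2 + 5x + 4)^2 = 9x^4 - 30x^3 + x^2 + 40x + 16
Expand and combine: 18x^4 - 60x^3 - 7x^2 + 95x + 45


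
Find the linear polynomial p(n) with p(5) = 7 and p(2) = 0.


p(n) = mn + b. Using p(5)=7, p(2)=0:
m = (7)/(5 - 2) = 7/3 = 7/3
b = 7 - m*(5) = 7 - 35/3 = -14/3
p(n) = (7/3)n - (14/3)


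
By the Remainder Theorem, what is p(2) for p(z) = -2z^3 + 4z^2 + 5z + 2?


By the Remainder Theorem, the remainder equals p(2):
  -2*(2)^3 = -16
  4*(2)^2 = 16
  5*(2)^1 = 10
  constant: 2
Sum: -16 + 16 + 10 + 2 = 12


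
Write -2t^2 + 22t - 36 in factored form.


Roots satisfy r1 + r2 = -b/a = 11 and r1*r2 = c/a = 18.
So r1 = 9, r2 = 2.
-2t^2 + 22t - 36 = -2(t - r1)(t - r2) = -2(t - 9)(t - 2)


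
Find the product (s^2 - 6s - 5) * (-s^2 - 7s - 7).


Distribute each term of the first polynomial:
  (s^2)(-s^2 - 7s - 7) = -s^4 - 7s^3 - 7s^2
  (-6s)(-s^2 - 7s - 7) = 6s^3 + 42s^2 + 42s
  (-5)(-s^2 - 7s - 7) = 5s^2 + 35s + 35
Sum: -s^4 - s^3 + 40s^2 + 77s + 35


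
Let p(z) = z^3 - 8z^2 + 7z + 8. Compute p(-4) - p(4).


p(-4) = -212
p(4) = -28
p(-4) - p(4) = -212 + 28 = -184


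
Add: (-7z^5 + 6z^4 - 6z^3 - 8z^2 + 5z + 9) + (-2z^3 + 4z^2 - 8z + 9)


Align terms by degree and add:
  -7z^5 + 6z^4 - 6z^3 - 8z^2 + 5z + 9
  -2z^3 + 4z^2 - 8z + 9
= -7z^5 + 6z^4 - 8z^3 - 4z^2 - 3z + 18


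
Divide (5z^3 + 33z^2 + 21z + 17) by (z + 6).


(5z^3 + 33z^2 + 21z + 17) / (z + 6)
Step 1: 5z^2 * (z + 6) = 5z^3 + 30z^2; subtract.
Step 2: 3z * (z + 6) = 3z^2 + 18z; subtract.
Step 3: 3 * (z + 6) = 3z + 18; subtract.
Quotient: 5z^2 + 3z + 3, Remainder: -1


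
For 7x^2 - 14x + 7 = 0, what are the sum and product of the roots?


For ax^2+bx+c=0: sum = -b/a, product = c/a.
a=7, b=-14, c=7
Sum = -(-14)/7 = 2
Product = (7)/7 = 1


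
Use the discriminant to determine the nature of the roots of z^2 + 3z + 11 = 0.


D = b^2 - 4ac = (3)^2 - 4(1)(11) = 9 - 44 = -35
Since D < 0: two complex conjugate roots (no real roots)


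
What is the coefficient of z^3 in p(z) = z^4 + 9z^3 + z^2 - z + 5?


Read off the coefficient of z^3: 9


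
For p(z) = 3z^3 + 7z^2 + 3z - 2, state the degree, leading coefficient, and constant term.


Highest power of z is 3, with coefficient 3. Constant term is -2.
Degree = 3, leading coefficient = 3, constant term = -2


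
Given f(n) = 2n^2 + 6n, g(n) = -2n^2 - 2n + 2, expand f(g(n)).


Substitute g(n) into f:
f(g(n)) = 2*(-2n^2 - 2n + 2)^2 + 6*(-2n^2 - 2n + 2)
(-2n^2 - 2n + 2)^2 = 4n^4 + 8n^3 - 4n^2 - 8n + 4
Expand and combine: 8n^4 + 16n^3 - 20n^2 - 28n + 20


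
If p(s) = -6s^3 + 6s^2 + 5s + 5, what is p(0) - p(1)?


p(0) = 5
p(1) = 10
p(0) - p(1) = 5 - 10 = -5


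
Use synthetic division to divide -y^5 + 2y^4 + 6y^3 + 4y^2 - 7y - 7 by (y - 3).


Synthetic division with c = 3. Coefficients: -1, 2, 6, 4, -7, -7
Bring down -1.
  -1 * 3 = -3; -3 + 2 = -1
  -1 * 3 = -3; -3 + 6 = 3
  3 * 3 = 9; 9 + 4 = 13
  13 * 3 = 39; 39 - 7 = 32
  32 * 3 = 96; 96 - 7 = 89
Quotient: -y^4 - y^3 + 3y^2 + 13y + 32, Remainder: 89


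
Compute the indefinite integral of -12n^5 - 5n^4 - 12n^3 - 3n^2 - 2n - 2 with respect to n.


Reverse power rule on each term:
  ∫ -12n^5 dn = -2n^6
  ∫ -5n^4 dn = -n^5
  ∫ -12n^3 dn = -3n^4
  ∫ -3n^2 dn = -n^3
  ∫ -2n dn = -n^2
  ∫ -2 dn = -2n
F(n) = -2n^6 - n^5 - 3n^4 - n^3 - n^2 - 2n + C


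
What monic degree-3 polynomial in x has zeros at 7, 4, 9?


p(x) = (x - 7)(x - 4)(x - 9)
Expand: x^3 - 20x^2 + 127x - 252


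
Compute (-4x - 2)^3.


Expand (-4x - 2)^3 by repeated multiplication:
  (-4x - 2)^2 = 16x^2 + 16x + 4
= -64x^3 - 96x^2 - 48x - 8


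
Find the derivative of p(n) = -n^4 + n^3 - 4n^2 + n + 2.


Apply the power rule term by term:
  d/dn(-n^4) = -4n^3
  d/dn(n^3) = 3n^2
  d/dn(-4n^2) = -8n
  d/dn(n) = 1
  d/dn(2) = 0
p'(n) = -4n^3 + 3n^2 - 8n + 1


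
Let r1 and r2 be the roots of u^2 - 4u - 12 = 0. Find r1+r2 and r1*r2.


For au^2+bu+c=0: sum = -b/a, product = c/a.
a=1, b=-4, c=-12
Sum = -(-4)/1 = 4
Product = (-12)/1 = -12


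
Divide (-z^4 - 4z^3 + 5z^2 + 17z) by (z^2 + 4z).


(-z^4 - 4z^3 + 5z^2 + 17z) / (z^2 + 4z)
Step 1: -z^2 * (z^2 + 4z) = -z^4 - 4z^3; subtract.
Step 2: 0 * (z^2 + 4z) = 0; subtract.
Step 3: 5 * (z^2 + 4z) = 5z^2 + 20z; subtract.
Quotient: -z^2 + 5, Remainder: -3z


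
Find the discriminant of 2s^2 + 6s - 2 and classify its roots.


D = b^2 - 4ac = (6)^2 - 4(2)(-2) = 36 + 16 = 52
Since D > 0: two distinct irrational roots


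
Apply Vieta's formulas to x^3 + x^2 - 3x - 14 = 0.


Monic cubic x^3+bx^2+cx+d=0: sum=-b, pairwise sum=c, product=-d.
b=1, c=-3, d=-14
r1+r2+r3 = -1
r1r2+r1r3+r2r3 = -3
r1r2r3 = 14


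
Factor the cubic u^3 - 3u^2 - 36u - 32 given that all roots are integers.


Try integer roots (divisors of -32). u=-4: p(-4)=0.
Divide out (u + 4): quotient is u^2 - 7u - 8.
Factor the quadratic: (u + 1)(u - 8)
Result: (u + 4)(u + 1)(u - 8)


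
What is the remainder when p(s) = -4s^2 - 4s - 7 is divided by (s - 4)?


By the Remainder Theorem, the remainder equals p(4):
  -4*(4)^2 = -64
  -4*(4)^1 = -16
  constant: -7
Sum: -64 - 16 - 7 = -87


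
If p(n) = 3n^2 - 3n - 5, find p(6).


Using direct substitution:
  3 * (6)^2 = 108
  -3 * (6)^1 = -18
  constant: -5
Sum = 108 - 18 - 5 = 85


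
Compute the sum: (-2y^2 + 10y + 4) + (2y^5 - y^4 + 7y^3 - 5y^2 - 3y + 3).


Align terms by degree and add:
  -2y^2 + 10y + 4
+ 2y^5 - y^4 + 7y^3 - 5y^2 - 3y + 3
= 2y^5 - y^4 + 7y^3 - 7y^2 + 7y + 7


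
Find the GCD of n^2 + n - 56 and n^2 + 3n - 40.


Factor each:
  n^2 + n - 56 = (n + 8)(n - 7)
  n^2 + 3n - 40 = (n + 8)(n - 5)
Common monic factor: n + 8


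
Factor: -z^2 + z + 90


Roots satisfy r1 + r2 = -b/a = 1 and r1*r2 = c/a = -90.
So r1 = 10, r2 = -9.
-z^2 + z + 90 = -(z - r1)(z - r2) = -(z - 10)(z + 9)


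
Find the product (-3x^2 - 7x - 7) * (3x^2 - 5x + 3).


Distribute each term of the first polynomial:
  (-3x^2)(3x^2 - 5x + 3) = -9x^4 + 15x^3 - 9x^2
  (-7x)(3x^2 - 5x + 3) = -21x^3 + 35x^2 - 21x
  (-7)(3x^2 - 5x + 3) = -21x^2 + 35x - 21
Sum: -9x^4 - 6x^3 + 5x^2 + 14x - 21


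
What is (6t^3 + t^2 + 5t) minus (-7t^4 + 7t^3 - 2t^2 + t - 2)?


Distribute the minus sign:
  (6t^3 + t^2 + 5t)
- (-7t^4 + 7t^3 - 2t^2 + t - 2)
Negate second polynomial: 7t^4 - 7t^3 + 2t^2 - t + 2
Add: 7t^4 - t^3 + 3t^2 + 4t + 2


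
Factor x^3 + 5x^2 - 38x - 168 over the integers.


Try integer roots (divisors of -168). x=-7: p(-7)=0.
Divide out (x + 7): quotient is x^2 - 2x - 24.
Factor the quadratic: (x - 6)(x + 4)
Result: (x + 7)(x - 6)(x + 4)


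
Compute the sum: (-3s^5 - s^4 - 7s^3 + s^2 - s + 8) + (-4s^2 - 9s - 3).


Align terms by degree and add:
  -3s^5 - s^4 - 7s^3 + s^2 - s + 8
  -4s^2 - 9s - 3
= -3s^5 - s^4 - 7s^3 - 3s^2 - 10s + 5


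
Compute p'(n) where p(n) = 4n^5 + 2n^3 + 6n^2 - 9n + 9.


Apply the power rule term by term:
  d/dn(4n^5) = 20n^4
  d/dn(2n^3) = 6n^2
  d/dn(6n^2) = 12n
  d/dn(-9n) = -9
  d/dn(9) = 0
p'(n) = 20n^4 + 6n^2 + 12n - 9


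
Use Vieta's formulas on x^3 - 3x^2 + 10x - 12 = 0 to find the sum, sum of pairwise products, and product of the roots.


Monic cubic x^3+bx^2+cx+d=0: sum=-b, pairwise sum=c, product=-d.
b=-3, c=10, d=-12
r1+r2+r3 = 3
r1r2+r1r3+r2r3 = 10
r1r2r3 = 12


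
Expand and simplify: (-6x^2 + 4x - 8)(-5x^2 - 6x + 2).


Distribute each term of the first polynomial:
  (-6x^2)(-5x^2 - 6x + 2) = 30x^4 + 36x^3 - 12x^2
  (4x)(-5x^2 - 6x + 2) = -20x^3 - 24x^2 + 8x
  (-8)(-5x^2 - 6x + 2) = 40x^2 + 48x - 16
Sum: 30x^4 + 16x^3 + 4x^2 + 56x - 16


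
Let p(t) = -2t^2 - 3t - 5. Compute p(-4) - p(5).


p(-4) = -25
p(5) = -70
p(-4) - p(5) = -25 + 70 = 45


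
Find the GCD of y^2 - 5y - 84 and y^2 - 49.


Factor each:
  y^2 - 5y - 84 = (y + 7)(y - 12)
  y^2 - 49 = (y + 7)(y - 7)
Common monic factor: y + 7


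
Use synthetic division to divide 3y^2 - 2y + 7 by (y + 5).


Synthetic division with c = -5. Coefficients: 3, -2, 7
Bring down 3.
  3 * -5 = -15; -15 - 2 = -17
  -17 * -5 = 85; 85 + 7 = 92
Quotient: 3y - 17, Remainder: 92


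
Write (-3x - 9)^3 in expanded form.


Expand (-3x - 9)^3 by repeated multiplication:
  (-3x - 9)^2 = 9x^2 + 54x + 81
= -27x^3 - 243x^2 - 729x - 729


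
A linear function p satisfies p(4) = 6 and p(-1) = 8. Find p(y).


p(y) = my + b. Using p(4)=6, p(-1)=8:
m = (6 - 8)/(4 + 1) = -2/5 = -2/5
b = 6 - m*(4) = 6 + 8/5 = 38/5
p(y) = -(2/5)y + (38/5)


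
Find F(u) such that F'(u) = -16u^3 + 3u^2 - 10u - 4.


Reverse power rule on each term:
  ∫ -16u^3 du = -4u^4
  ∫ 3u^2 du = u^3
  ∫ -10u du = -5u^2
  ∫ -4 du = -4u
F(u) = -4u^4 + u^3 - 5u^2 - 4u + C


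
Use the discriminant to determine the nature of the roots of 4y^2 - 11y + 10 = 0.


D = b^2 - 4ac = (-11)^2 - 4(4)(10) = 121 - 160 = -39
Since D < 0: two complex conjugate roots (no real roots)


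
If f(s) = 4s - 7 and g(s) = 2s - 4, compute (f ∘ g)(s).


Substitute g(s) into f:
f(g(s)) = 4*(2s - 4) + (-7)
Expand and combine: 8s - 23


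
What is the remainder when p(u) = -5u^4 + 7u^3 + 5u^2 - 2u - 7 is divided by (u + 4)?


By the Remainder Theorem, the remainder equals p(-4):
  -5*(-4)^4 = -1280
  7*(-4)^3 = -448
  5*(-4)^2 = 80
  -2*(-4)^1 = 8
  constant: -7
Sum: -1280 - 448 + 80 + 8 - 7 = -1647


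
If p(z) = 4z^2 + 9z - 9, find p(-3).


Using direct substitution:
  4 * (-3)^2 = 36
  9 * (-3)^1 = -27
  constant: -9
Sum = 36 - 27 - 9 = 0


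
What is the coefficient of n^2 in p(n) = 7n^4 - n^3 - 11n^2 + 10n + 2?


Read off the coefficient of n^2: -11


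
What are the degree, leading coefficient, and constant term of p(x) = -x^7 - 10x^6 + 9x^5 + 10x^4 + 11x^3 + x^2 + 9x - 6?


Highest power of x is 7, with coefficient -1. Constant term is -6.
Degree = 7, leading coefficient = -1, constant term = -6


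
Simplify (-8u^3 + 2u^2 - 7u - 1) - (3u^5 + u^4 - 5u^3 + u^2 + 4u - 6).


Distribute the minus sign:
  (-8u^3 + 2u^2 - 7u - 1)
- (3u^5 + u^4 - 5u^3 + u^2 + 4u - 6)
Negate second polynomial: -3u^5 - u^4 + 5u^3 - u^2 - 4u + 6
Add: -3u^5 - u^4 - 3u^3 + u^2 - 11u + 5


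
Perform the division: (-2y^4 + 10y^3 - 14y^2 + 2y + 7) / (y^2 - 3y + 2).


(-2y^4 + 10y^3 - 14y^2 + 2y + 7) / (y^2 - 3y + 2)
Step 1: -2y^2 * (y^2 - 3y + 2) = -2y^4 + 6y^3 - 4y^2; subtract.
Step 2: 4y * (y^2 - 3y + 2) = 4y^3 - 12y^2 + 8y; subtract.
Step 3: 2 * (y^2 - 3y + 2) = 2y^2 - 6y + 4; subtract.
Quotient: -2y^2 + 4y + 2, Remainder: 3


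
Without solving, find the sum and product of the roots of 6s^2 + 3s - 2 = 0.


For as^2+bs+c=0: sum = -b/a, product = c/a.
a=6, b=3, c=-2
Sum = -(3)/6 = -1/2
Product = (-2)/6 = -1/3


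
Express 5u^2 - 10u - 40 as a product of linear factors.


Roots satisfy r1 + r2 = -b/a = 2 and r1*r2 = c/a = -8.
So r1 = 4, r2 = -2.
5u^2 - 10u - 40 = 5(u - r1)(u - r2) = 5(u - 4)(u + 2)


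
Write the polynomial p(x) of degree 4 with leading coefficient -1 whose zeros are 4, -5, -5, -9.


p(x) = -(x - 4)(x + 5)(x + 5)(x + 9)
Expand: -x^4 - 15x^3 - 39x^2 + 235x + 900


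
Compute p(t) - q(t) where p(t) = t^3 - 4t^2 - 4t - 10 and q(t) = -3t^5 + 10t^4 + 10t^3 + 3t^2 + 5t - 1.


Distribute the minus sign:
  (t^3 - 4t^2 - 4t - 10)
- (-3t^5 + 10t^4 + 10t^3 + 3t^2 + 5t - 1)
Negate second polynomial: 3t^5 - 10t^4 - 10t^3 - 3t^2 - 5t + 1
Add: 3t^5 - 10t^4 - 9t^3 - 7t^2 - 9t - 9


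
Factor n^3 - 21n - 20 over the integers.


Try integer roots (divisors of -20). n=5: p(5)=0.
Divide out (n - 5): quotient is n^2 + 5n + 4.
Factor the quadratic: (n + 1)(n + 4)
Result: (n - 5)(n + 1)(n + 4)


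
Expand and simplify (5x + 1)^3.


Expand (5x + 1)^3 by repeated multiplication:
  (5x + 1)^2 = 25x^2 + 10x + 1
= 125x^3 + 75x^2 + 15x + 1


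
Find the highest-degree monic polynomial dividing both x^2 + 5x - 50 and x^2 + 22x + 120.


Factor each:
  x^2 + 5x - 50 = (x + 10)(x - 5)
  x^2 + 22x + 120 = (x + 10)(x + 12)
Common monic factor: x + 10


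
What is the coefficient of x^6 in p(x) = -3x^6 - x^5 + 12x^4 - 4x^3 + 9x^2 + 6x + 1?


Read off the coefficient of x^6: -3


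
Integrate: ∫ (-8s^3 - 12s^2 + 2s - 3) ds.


Reverse power rule on each term:
  ∫ -8s^3 ds = -2s^4
  ∫ -12s^2 ds = -4s^3
  ∫ 2s ds = s^2
  ∫ -3 ds = -3s
F(s) = -2s^4 - 4s^3 + s^2 - 3s + C


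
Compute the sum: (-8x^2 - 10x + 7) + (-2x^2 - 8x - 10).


Align terms by degree and add:
  -8x^2 - 10x + 7
  -2x^2 - 8x - 10
= -10x^2 - 18x - 3


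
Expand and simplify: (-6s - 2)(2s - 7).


Distribute each term of the first polynomial:
  (-6s)(2s - 7) = -12s^2 + 42s
  (-2)(2s - 7) = -4s + 14
Sum: -12s^2 + 38s + 14


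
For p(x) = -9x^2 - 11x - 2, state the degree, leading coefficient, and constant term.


Highest power of x is 2, with coefficient -9. Constant term is -2.
Degree = 2, leading coefficient = -9, constant term = -2


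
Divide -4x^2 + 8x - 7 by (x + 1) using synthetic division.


Synthetic division with c = -1. Coefficients: -4, 8, -7
Bring down -4.
  -4 * -1 = 4; 4 + 8 = 12
  12 * -1 = -12; -12 - 7 = -19
Quotient: -4x + 12, Remainder: -19


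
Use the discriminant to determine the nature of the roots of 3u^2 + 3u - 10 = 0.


D = b^2 - 4ac = (3)^2 - 4(3)(-10) = 9 + 120 = 129
Since D > 0: two distinct irrational roots


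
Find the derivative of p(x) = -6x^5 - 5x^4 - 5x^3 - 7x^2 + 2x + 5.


Apply the power rule term by term:
  d/dx(-6x^5) = -30x^4
  d/dx(-5x^4) = -20x^3
  d/dx(-5x^3) = -15x^2
  d/dx(-7x^2) = -14x
  d/dx(2x) = 2
  d/dx(5) = 0
p'(x) = -30x^4 - 20x^3 - 15x^2 - 14x + 2


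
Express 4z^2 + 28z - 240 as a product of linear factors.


Roots satisfy r1 + r2 = -b/a = -7 and r1*r2 = c/a = -60.
So r1 = -12, r2 = 5.
4z^2 + 28z - 240 = 4(z - r1)(z - r2) = 4(z + 12)(z - 5)


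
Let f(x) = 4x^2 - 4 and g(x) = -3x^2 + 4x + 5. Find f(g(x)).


Substitute g(x) into f:
f(g(x)) = 4*(-3x^2 + 4x + 5)^2 + (-4)
(-3x^2 + 4x + 5)^2 = 9x^4 - 24x^3 - 14x^2 + 40x + 25
Expand and combine: 36x^4 - 96x^3 - 56x^2 + 160x + 96


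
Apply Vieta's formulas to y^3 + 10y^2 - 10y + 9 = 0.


Monic cubic y^3+by^2+cy+d=0: sum=-b, pairwise sum=c, product=-d.
b=10, c=-10, d=9
r1+r2+r3 = -10
r1r2+r1r3+r2r3 = -10
r1r2r3 = -9


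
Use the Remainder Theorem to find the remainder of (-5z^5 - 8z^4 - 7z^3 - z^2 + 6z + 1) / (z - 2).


By the Remainder Theorem, the remainder equals p(2):
  -5*(2)^5 = -160
  -8*(2)^4 = -128
  -7*(2)^3 = -56
  -1*(2)^2 = -4
  6*(2)^1 = 12
  constant: 1
Sum: -160 - 128 - 56 - 4 + 12 + 1 = -335


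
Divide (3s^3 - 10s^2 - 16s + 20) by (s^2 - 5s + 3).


(3s^3 - 10s^2 - 16s + 20) / (s^2 - 5s + 3)
Step 1: 3s * (s^2 - 5s + 3) = 3s^3 - 15s^2 + 9s; subtract.
Step 2: 5 * (s^2 - 5s + 3) = 5s^2 - 25s + 15; subtract.
Quotient: 3s + 5, Remainder: 5


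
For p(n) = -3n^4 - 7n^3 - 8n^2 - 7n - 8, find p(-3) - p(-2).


p(-3) = -113
p(-2) = -18
p(-3) - p(-2) = -113 + 18 = -95


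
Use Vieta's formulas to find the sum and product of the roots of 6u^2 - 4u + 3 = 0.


For au^2+bu+c=0: sum = -b/a, product = c/a.
a=6, b=-4, c=3
Sum = -(-4)/6 = 2/3
Product = (3)/6 = 1/2


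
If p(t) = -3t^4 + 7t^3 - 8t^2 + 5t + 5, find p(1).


Using direct substitution:
  -3 * (1)^4 = -3
  7 * (1)^3 = 7
  -8 * (1)^2 = -8
  5 * (1)^1 = 5
  constant: 5
Sum = -3 + 7 - 8 + 5 + 5 = 6


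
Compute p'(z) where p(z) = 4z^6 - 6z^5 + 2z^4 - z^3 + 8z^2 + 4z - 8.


Apply the power rule term by term:
  d/dz(4z^6) = 24z^5
  d/dz(-6z^5) = -30z^4
  d/dz(2z^4) = 8z^3
  d/dz(-z^3) = -3z^2
  d/dz(8z^2) = 16z
  d/dz(4z) = 4
  d/dz(-8) = 0
p'(z) = 24z^5 - 30z^4 + 8z^3 - 3z^2 + 16z + 4


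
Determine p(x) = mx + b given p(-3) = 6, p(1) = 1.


p(x) = mx + b. Using p(-3)=6, p(1)=1:
m = (6 - 1)/(-3 - 1) = 5/-4 = -5/4
b = 6 - m*(-3) = 6 - 15/4 = 9/4
p(x) = -(5/4)x + (9/4)


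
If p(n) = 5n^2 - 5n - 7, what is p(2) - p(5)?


p(2) = 3
p(5) = 93
p(2) - p(5) = 3 - 93 = -90


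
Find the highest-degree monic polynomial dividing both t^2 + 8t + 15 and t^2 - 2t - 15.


Factor each:
  t^2 + 8t + 15 = (t + 3)(t + 5)
  t^2 - 2t - 15 = (t + 3)(t - 5)
Common monic factor: t + 3


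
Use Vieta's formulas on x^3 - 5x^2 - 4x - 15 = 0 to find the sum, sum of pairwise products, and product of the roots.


Monic cubic x^3+bx^2+cx+d=0: sum=-b, pairwise sum=c, product=-d.
b=-5, c=-4, d=-15
r1+r2+r3 = 5
r1r2+r1r3+r2r3 = -4
r1r2r3 = 15


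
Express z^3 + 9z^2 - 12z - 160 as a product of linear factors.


Try integer roots (divisors of -160). z=-8: p(-8)=0.
Divide out (z + 8): quotient is z^2 + z - 20.
Factor the quadratic: (z - 4)(z + 5)
Result: (z + 8)(z - 4)(z + 5)


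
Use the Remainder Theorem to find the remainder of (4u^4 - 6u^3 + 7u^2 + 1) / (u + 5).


By the Remainder Theorem, the remainder equals p(-5):
  4*(-5)^4 = 2500
  -6*(-5)^3 = 750
  7*(-5)^2 = 175
  0*(-5)^1 = 0
  constant: 1
Sum: 2500 + 750 + 175 + 0 + 1 = 3426


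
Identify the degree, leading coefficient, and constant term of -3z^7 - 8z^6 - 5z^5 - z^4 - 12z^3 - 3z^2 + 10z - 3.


Highest power of z is 7, with coefficient -3. Constant term is -3.
Degree = 7, leading coefficient = -3, constant term = -3


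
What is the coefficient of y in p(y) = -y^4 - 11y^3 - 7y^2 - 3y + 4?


Read off the coefficient of y: -3


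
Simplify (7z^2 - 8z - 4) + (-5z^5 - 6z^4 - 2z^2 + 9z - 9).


Align terms by degree and add:
  7z^2 - 8z - 4
  -5z^5 - 6z^4 - 2z^2 + 9z - 9
= -5z^5 - 6z^4 + 5z^2 + z - 13


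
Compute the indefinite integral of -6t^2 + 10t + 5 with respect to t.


Reverse power rule on each term:
  ∫ -6t^2 dt = -2t^3
  ∫ 10t dt = 5t^2
  ∫ 5 dt = 5t
F(t) = -2t^3 + 5t^2 + 5t + C


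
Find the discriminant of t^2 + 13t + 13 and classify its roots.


D = b^2 - 4ac = (13)^2 - 4(1)(13) = 169 - 52 = 117
Since D > 0: two distinct irrational roots


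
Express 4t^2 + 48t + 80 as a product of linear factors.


Roots satisfy r1 + r2 = -b/a = -12 and r1*r2 = c/a = 20.
So r1 = -10, r2 = -2.
4t^2 + 48t + 80 = 4(t - r1)(t - r2) = 4(t + 10)(t + 2)


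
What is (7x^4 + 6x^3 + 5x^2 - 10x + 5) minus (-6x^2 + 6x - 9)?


Distribute the minus sign:
  (7x^4 + 6x^3 + 5x^2 - 10x + 5)
- (-6x^2 + 6x - 9)
Negate second polynomial: 6x^2 - 6x + 9
Add: 7x^4 + 6x^3 + 11x^2 - 16x + 14


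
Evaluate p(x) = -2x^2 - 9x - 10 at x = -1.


Using direct substitution:
  -2 * (-1)^2 = -2
  -9 * (-1)^1 = 9
  constant: -10
Sum = -2 + 9 - 10 = -3


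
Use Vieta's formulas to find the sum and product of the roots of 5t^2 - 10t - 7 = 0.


For at^2+bt+c=0: sum = -b/a, product = c/a.
a=5, b=-10, c=-7
Sum = -(-10)/5 = 2
Product = (-7)/5 = -7/5


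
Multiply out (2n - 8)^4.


Expand (2n - 8)^4 by repeated multiplication:
  (2n - 8)^2 = 4n^2 - 32n + 64
  (2n - 8)^3 = 8n^3 - 96n^2 + 384n - 512
= 16n^4 - 256n^3 + 1536n^2 - 4096n + 4096


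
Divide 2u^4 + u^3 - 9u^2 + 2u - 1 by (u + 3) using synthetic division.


Synthetic division with c = -3. Coefficients: 2, 1, -9, 2, -1
Bring down 2.
  2 * -3 = -6; -6 + 1 = -5
  -5 * -3 = 15; 15 - 9 = 6
  6 * -3 = -18; -18 + 2 = -16
  -16 * -3 = 48; 48 - 1 = 47
Quotient: 2u^3 - 5u^2 + 6u - 16, Remainder: 47


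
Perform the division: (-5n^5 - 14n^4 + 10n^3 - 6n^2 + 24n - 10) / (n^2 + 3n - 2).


(-5n^5 - 14n^4 + 10n^3 - 6n^2 + 24n - 10) / (n^2 + 3n - 2)
Step 1: -5n^3 * (n^2 + 3n - 2) = -5n^5 - 15n^4 + 10n^3; subtract.
Step 2: n^2 * (n^2 + 3n - 2) = n^4 + 3n^3 - 2n^2; subtract.
Step 3: -3n * (n^2 + 3n - 2) = -3n^3 - 9n^2 + 6n; subtract.
Step 4: 5 * (n^2 + 3n - 2) = 5n^2 + 15n - 10; subtract.
Quotient: -5n^3 + n^2 - 3n + 5, Remainder: 3n


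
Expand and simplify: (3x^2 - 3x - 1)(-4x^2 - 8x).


Distribute each term of the first polynomial:
  (3x^2)(-4x^2 - 8x) = -12x^4 - 24x^3
  (-3x)(-4x^2 - 8x) = 12x^3 + 24x^2
  (-1)(-4x^2 - 8x) = 4x^2 + 8x
Sum: -12x^4 - 12x^3 + 28x^2 + 8x


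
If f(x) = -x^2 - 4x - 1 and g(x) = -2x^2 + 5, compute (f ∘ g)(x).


Substitute g(x) into f:
f(g(x)) = -1*(-2x^2 + 5)^2 + (-4)*(-2x^2 + 5) + (-1)
(-2x^2 + 5)^2 = 4x^4 - 20x^2 + 25
Expand and combine: -4x^4 + 28x^2 - 46


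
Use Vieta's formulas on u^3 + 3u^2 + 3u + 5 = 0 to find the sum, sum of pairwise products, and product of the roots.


Monic cubic u^3+bu^2+cu+d=0: sum=-b, pairwise sum=c, product=-d.
b=3, c=3, d=5
r1+r2+r3 = -3
r1r2+r1r3+r2r3 = 3
r1r2r3 = -5


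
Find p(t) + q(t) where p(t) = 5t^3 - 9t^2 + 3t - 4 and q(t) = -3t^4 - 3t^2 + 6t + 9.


Align terms by degree and add:
  5t^3 - 9t^2 + 3t - 4
  -3t^4 - 3t^2 + 6t + 9
= -3t^4 + 5t^3 - 12t^2 + 9t + 5


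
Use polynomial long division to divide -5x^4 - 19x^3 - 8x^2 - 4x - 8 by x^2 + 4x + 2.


(-5x^4 - 19x^3 - 8x^2 - 4x - 8) / (x^2 + 4x + 2)
Step 1: -5x^2 * (x^2 + 4x + 2) = -5x^4 - 20x^3 - 10x^2; subtract.
Step 2: x * (x^2 + 4x + 2) = x^3 + 4x^2 + 2x; subtract.
Step 3: -2 * (x^2 + 4x + 2) = -2x^2 - 8x - 4; subtract.
Quotient: -5x^2 + x - 2, Remainder: 2x - 4


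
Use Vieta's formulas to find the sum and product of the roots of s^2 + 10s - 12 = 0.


For as^2+bs+c=0: sum = -b/a, product = c/a.
a=1, b=10, c=-12
Sum = -(10)/1 = -10
Product = (-12)/1 = -12


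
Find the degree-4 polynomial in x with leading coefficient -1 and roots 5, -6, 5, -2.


p(x) = -(x - 5)(x + 6)(x - 5)(x + 2)
Expand: -x^4 + 2x^3 + 43x^2 - 80x - 300


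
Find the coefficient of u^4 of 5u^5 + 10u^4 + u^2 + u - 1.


Read off the coefficient of u^4: 10


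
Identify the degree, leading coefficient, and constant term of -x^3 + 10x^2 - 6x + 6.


Highest power of x is 3, with coefficient -1. Constant term is 6.
Degree = 3, leading coefficient = -1, constant term = 6


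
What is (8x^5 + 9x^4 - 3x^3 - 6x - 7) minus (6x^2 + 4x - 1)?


Distribute the minus sign:
  (8x^5 + 9x^4 - 3x^3 - 6x - 7)
- (6x^2 + 4x - 1)
Negate second polynomial: -6x^2 - 4x + 1
Add: 8x^5 + 9x^4 - 3x^3 - 6x^2 - 10x - 6


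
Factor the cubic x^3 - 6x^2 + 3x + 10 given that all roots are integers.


Try integer roots (divisors of 10). x=2: p(2)=0.
Divide out (x - 2): quotient is x^2 - 4x - 5.
Factor the quadratic: (x - 5)(x + 1)
Result: (x - 2)(x - 5)(x + 1)


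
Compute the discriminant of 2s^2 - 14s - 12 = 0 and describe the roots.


D = b^2 - 4ac = (-14)^2 - 4(2)(-12) = 196 + 96 = 292
Since D > 0: two distinct irrational roots


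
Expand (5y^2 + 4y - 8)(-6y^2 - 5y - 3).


Distribute each term of the first polynomial:
  (5y^2)(-6y^2 - 5y - 3) = -30y^4 - 25y^3 - 15y^2
  (4y)(-6y^2 - 5y - 3) = -24y^3 - 20y^2 - 12y
  (-8)(-6y^2 - 5y - 3) = 48y^2 + 40y + 24
Sum: -30y^4 - 49y^3 + 13y^2 + 28y + 24


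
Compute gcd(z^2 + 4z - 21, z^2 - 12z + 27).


Factor each:
  z^2 + 4z - 21 = (z - 3)(z + 7)
  z^2 - 12z + 27 = (z - 3)(z - 9)
Common monic factor: z - 3


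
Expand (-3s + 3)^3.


Expand (-3s + 3)^3 by repeated multiplication:
  (-3s + 3)^2 = 9s^2 - 18s + 9
= -27s^3 + 81s^2 - 81s + 27


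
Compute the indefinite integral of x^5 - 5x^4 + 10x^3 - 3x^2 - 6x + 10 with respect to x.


Reverse power rule on each term:
  ∫ x^5 dx = (1/6)x^6
  ∫ -5x^4 dx = -x^5
  ∫ 10x^3 dx = (5/2)x^4
  ∫ -3x^2 dx = -x^3
  ∫ -6x dx = -3x^2
  ∫ 10 dx = 10x
F(x) = (1/6)x^6 - x^5 + (5/2)x^4 - x^3 - 3x^2 + 10x + C


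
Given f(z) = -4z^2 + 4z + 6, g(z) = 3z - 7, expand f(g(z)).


Substitute g(z) into f:
f(g(z)) = -4*(3z - 7)^2 + 4*(3z - 7) + 6
(3z - 7)^2 = 9z^2 - 42z + 49
Expand and combine: -36z^2 + 180z - 218


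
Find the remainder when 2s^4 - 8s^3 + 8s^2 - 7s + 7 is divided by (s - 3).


By the Remainder Theorem, the remainder equals p(3):
  2*(3)^4 = 162
  -8*(3)^3 = -216
  8*(3)^2 = 72
  -7*(3)^1 = -21
  constant: 7
Sum: 162 - 216 + 72 - 21 + 7 = 4


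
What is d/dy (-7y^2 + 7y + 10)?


Apply the power rule term by term:
  d/dy(-7y^2) = -14y
  d/dy(7y) = 7
  d/dy(10) = 0
p'(y) = -14y + 7


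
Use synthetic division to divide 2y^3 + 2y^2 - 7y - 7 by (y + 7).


Synthetic division with c = -7. Coefficients: 2, 2, -7, -7
Bring down 2.
  2 * -7 = -14; -14 + 2 = -12
  -12 * -7 = 84; 84 - 7 = 77
  77 * -7 = -539; -539 - 7 = -546
Quotient: 2y^2 - 12y + 77, Remainder: -546


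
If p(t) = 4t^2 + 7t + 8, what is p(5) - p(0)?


p(5) = 143
p(0) = 8
p(5) - p(0) = 143 - 8 = 135


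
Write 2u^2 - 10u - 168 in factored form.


Roots satisfy r1 + r2 = -b/a = 5 and r1*r2 = c/a = -84.
So r1 = 12, r2 = -7.
2u^2 - 10u - 168 = 2(u - r1)(u - r2) = 2(u - 12)(u + 7)


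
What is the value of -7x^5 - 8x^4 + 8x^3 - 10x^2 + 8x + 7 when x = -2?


Using direct substitution:
  -7 * (-2)^5 = 224
  -8 * (-2)^4 = -128
  8 * (-2)^3 = -64
  -10 * (-2)^2 = -40
  8 * (-2)^1 = -16
  constant: 7
Sum = 224 - 128 - 64 - 40 - 16 + 7 = -17


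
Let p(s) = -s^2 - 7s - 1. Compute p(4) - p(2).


p(4) = -45
p(2) = -19
p(4) - p(2) = -45 + 19 = -26


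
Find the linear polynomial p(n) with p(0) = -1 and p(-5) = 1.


p(n) = mn + b. Using p(0)=-1, p(-5)=1:
m = (-1 - 1)/(0 + 5) = -2/5 = -2/5
b = -1 - m*(0) = -1 = -1
p(n) = -(2/5)n - 1


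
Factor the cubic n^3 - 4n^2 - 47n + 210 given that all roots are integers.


Try integer roots (divisors of 210). n=-7: p(-7)=0.
Divide out (n + 7): quotient is n^2 - 11n + 30.
Factor the quadratic: (n - 5)(n - 6)
Result: (n + 7)(n - 5)(n - 6)


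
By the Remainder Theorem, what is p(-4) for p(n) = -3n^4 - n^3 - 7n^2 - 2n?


By the Remainder Theorem, the remainder equals p(-4):
  -3*(-4)^4 = -768
  -1*(-4)^3 = 64
  -7*(-4)^2 = -112
  -2*(-4)^1 = 8
  constant: 0
Sum: -768 + 64 - 112 + 8 + 0 = -808


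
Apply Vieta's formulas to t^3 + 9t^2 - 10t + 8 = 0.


Monic cubic t^3+bt^2+ct+d=0: sum=-b, pairwise sum=c, product=-d.
b=9, c=-10, d=8
r1+r2+r3 = -9
r1r2+r1r3+r2r3 = -10
r1r2r3 = -8


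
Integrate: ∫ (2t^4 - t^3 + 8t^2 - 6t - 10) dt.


Reverse power rule on each term:
  ∫ 2t^4 dt = (2/5)t^5
  ∫ -t^3 dt = -(1/4)t^4
  ∫ 8t^2 dt = (8/3)t^3
  ∫ -6t dt = -3t^2
  ∫ -10 dt = -10t
F(t) = (2/5)t^5 - (1/4)t^4 + (8/3)t^3 - 3t^2 - 10t + C


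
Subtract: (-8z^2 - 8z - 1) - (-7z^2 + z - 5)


Distribute the minus sign:
  (-8z^2 - 8z - 1)
- (-7z^2 + z - 5)
Negate second polynomial: 7z^2 - z + 5
Add: -z^2 - 9z + 4


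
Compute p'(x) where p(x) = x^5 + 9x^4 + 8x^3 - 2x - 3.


Apply the power rule term by term:
  d/dx(x^5) = 5x^4
  d/dx(9x^4) = 36x^3
  d/dx(8x^3) = 24x^2
  d/dx(-2x) = -2
  d/dx(-3) = 0
p'(x) = 5x^4 + 36x^3 + 24x^2 - 2


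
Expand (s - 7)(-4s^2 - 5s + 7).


Distribute each term of the first polynomial:
  (s)(-4s^2 - 5s + 7) = -4s^3 - 5s^2 + 7s
  (-7)(-4s^2 - 5s + 7) = 28s^2 + 35s - 49
Sum: -4s^3 + 23s^2 + 42s - 49


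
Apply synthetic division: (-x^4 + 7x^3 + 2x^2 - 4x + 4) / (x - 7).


Synthetic division with c = 7. Coefficients: -1, 7, 2, -4, 4
Bring down -1.
  -1 * 7 = -7; -7 + 7 = 0
  0 * 7 = 0; 0 + 2 = 2
  2 * 7 = 14; 14 - 4 = 10
  10 * 7 = 70; 70 + 4 = 74
Quotient: -x^3 + 2x + 10, Remainder: 74


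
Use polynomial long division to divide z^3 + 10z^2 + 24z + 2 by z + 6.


(z^3 + 10z^2 + 24z + 2) / (z + 6)
Step 1: z^2 * (z + 6) = z^3 + 6z^2; subtract.
Step 2: 4z * (z + 6) = 4z^2 + 24z; subtract.
Step 3: 0 * (z + 6) = 0; subtract.
Quotient: z^2 + 4z, Remainder: 2


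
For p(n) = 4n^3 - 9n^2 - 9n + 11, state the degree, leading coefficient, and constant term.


Highest power of n is 3, with coefficient 4. Constant term is 11.
Degree = 3, leading coefficient = 4, constant term = 11


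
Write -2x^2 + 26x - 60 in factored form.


Roots satisfy r1 + r2 = -b/a = 13 and r1*r2 = c/a = 30.
So r1 = 3, r2 = 10.
-2x^2 + 26x - 60 = -2(x - r1)(x - r2) = -2(x - 3)(x - 10)


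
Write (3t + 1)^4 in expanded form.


Expand (3t + 1)^4 by repeated multiplication:
  (3t + 1)^2 = 9t^2 + 6t + 1
  (3t + 1)^3 = 27t^3 + 27t^2 + 9t + 1
= 81t^4 + 108t^3 + 54t^2 + 12t + 1


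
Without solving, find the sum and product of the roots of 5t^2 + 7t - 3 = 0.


For at^2+bt+c=0: sum = -b/a, product = c/a.
a=5, b=7, c=-3
Sum = -(7)/5 = -7/5
Product = (-3)/5 = -3/5


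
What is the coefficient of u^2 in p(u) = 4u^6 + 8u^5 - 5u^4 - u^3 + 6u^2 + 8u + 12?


Read off the coefficient of u^2: 6


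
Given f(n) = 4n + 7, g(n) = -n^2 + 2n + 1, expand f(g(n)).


Substitute g(n) into f:
f(g(n)) = 4*(-n^2 + 2n + 1) + 7
Expand and combine: -4n^2 + 8n + 11


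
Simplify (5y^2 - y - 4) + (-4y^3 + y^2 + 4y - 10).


Align terms by degree and add:
  5y^2 - y - 4
  -4y^3 + y^2 + 4y - 10
= -4y^3 + 6y^2 + 3y - 14


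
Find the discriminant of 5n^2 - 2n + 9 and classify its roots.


D = b^2 - 4ac = (-2)^2 - 4(5)(9) = 4 - 180 = -176
Since D < 0: two complex conjugate roots (no real roots)


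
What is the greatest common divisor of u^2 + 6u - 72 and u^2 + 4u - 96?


Factor each:
  u^2 + 6u - 72 = (u + 12)(u - 6)
  u^2 + 4u - 96 = (u + 12)(u - 8)
Common monic factor: u + 12


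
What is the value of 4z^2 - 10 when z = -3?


Using direct substitution:
  4 * (-3)^2 = 36
  0 * (-3)^1 = 0
  constant: -10
Sum = 36 + 0 - 10 = 26


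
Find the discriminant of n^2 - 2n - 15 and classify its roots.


D = b^2 - 4ac = (-2)^2 - 4(1)(-15) = 4 + 60 = 64
Since D > 0: two distinct rational roots


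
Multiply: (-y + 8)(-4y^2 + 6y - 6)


Distribute each term of the first polynomial:
  (-y)(-4y^2 + 6y - 6) = 4y^3 - 6y^2 + 6y
  (8)(-4y^2 + 6y - 6) = -32y^2 + 48y - 48
Sum: 4y^3 - 38y^2 + 54y - 48


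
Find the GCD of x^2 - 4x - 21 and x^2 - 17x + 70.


Factor each:
  x^2 - 4x - 21 = (x - 7)(x + 3)
  x^2 - 17x + 70 = (x - 7)(x - 10)
Common monic factor: x - 7


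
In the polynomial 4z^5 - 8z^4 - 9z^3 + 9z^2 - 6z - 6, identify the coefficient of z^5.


Read off the coefficient of z^5: 4


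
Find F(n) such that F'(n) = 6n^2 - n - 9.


Reverse power rule on each term:
  ∫ 6n^2 dn = 2n^3
  ∫ -n dn = -(1/2)n^2
  ∫ -9 dn = -9n
F(n) = 2n^3 - (1/2)n^2 - 9n + C


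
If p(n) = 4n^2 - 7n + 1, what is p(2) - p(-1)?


p(2) = 3
p(-1) = 12
p(2) - p(-1) = 3 - 12 = -9


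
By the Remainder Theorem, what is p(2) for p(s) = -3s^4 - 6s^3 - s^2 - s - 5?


By the Remainder Theorem, the remainder equals p(2):
  -3*(2)^4 = -48
  -6*(2)^3 = -48
  -1*(2)^2 = -4
  -1*(2)^1 = -2
  constant: -5
Sum: -48 - 48 - 4 - 2 - 5 = -107


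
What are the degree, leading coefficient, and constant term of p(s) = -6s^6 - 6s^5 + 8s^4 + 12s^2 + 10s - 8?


Highest power of s is 6, with coefficient -6. Constant term is -8.
Degree = 6, leading coefficient = -6, constant term = -8


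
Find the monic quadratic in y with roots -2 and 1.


p(y) = (y + 2)(y - 1)
Expand: y^2 + y - 2


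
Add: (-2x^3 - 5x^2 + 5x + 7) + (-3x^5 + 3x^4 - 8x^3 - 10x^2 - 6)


Align terms by degree and add:
  -2x^3 - 5x^2 + 5x + 7
  -3x^5 + 3x^4 - 8x^3 - 10x^2 - 6
= -3x^5 + 3x^4 - 10x^3 - 15x^2 + 5x + 1


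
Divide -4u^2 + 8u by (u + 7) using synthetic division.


Synthetic division with c = -7. Coefficients: -4, 8, 0
Bring down -4.
  -4 * -7 = 28; 28 + 8 = 36
  36 * -7 = -252; -252 + 0 = -252
Quotient: -4u + 36, Remainder: -252


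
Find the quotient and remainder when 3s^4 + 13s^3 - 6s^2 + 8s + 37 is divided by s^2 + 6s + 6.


(3s^4 + 13s^3 - 6s^2 + 8s + 37) / (s^2 + 6s + 6)
Step 1: 3s^2 * (s^2 + 6s + 6) = 3s^4 + 18s^3 + 18s^2; subtract.
Step 2: -5s * (s^2 + 6s + 6) = -5s^3 - 30s^2 - 30s; subtract.
Step 3: 6 * (s^2 + 6s + 6) = 6s^2 + 36s + 36; subtract.
Quotient: 3s^2 - 5s + 6, Remainder: 2s + 1


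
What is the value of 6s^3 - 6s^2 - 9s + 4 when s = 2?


Using direct substitution:
  6 * (2)^3 = 48
  -6 * (2)^2 = -24
  -9 * (2)^1 = -18
  constant: 4
Sum = 48 - 24 - 18 + 4 = 10


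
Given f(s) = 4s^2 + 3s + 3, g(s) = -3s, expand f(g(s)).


Substitute g(s) into f:
f(g(s)) = 4*(-3s)^2 + 3*(-3s) + 3
(-3s)^2 = 9s^2
Expand and combine: 36s^2 - 9s + 3


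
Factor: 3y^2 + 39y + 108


Roots satisfy r1 + r2 = -b/a = -13 and r1*r2 = c/a = 36.
So r1 = -4, r2 = -9.
3y^2 + 39y + 108 = 3(y - r1)(y - r2) = 3(y + 4)(y + 9)


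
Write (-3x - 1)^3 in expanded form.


Expand (-3x - 1)^3 by repeated multiplication:
  (-3x - 1)^2 = 9x^2 + 6x + 1
= -27x^3 - 27x^2 - 9x - 1


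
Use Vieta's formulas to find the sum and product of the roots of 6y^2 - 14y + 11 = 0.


For ay^2+by+c=0: sum = -b/a, product = c/a.
a=6, b=-14, c=11
Sum = -(-14)/6 = 7/3
Product = (11)/6 = 11/6


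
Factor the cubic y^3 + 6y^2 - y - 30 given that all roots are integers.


Try integer roots (divisors of -30). y=-5: p(-5)=0.
Divide out (y + 5): quotient is y^2 + y - 6.
Factor the quadratic: (y - 2)(y + 3)
Result: (y + 5)(y - 2)(y + 3)


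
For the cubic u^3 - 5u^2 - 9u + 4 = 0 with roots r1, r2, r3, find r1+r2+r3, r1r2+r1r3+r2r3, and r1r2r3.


Monic cubic u^3+bu^2+cu+d=0: sum=-b, pairwise sum=c, product=-d.
b=-5, c=-9, d=4
r1+r2+r3 = 5
r1r2+r1r3+r2r3 = -9
r1r2r3 = -4


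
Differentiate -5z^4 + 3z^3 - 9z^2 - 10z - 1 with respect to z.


Apply the power rule term by term:
  d/dz(-5z^4) = -20z^3
  d/dz(3z^3) = 9z^2
  d/dz(-9z^2) = -18z
  d/dz(-10z) = -10
  d/dz(-1) = 0
p'(z) = -20z^3 + 9z^2 - 18z - 10


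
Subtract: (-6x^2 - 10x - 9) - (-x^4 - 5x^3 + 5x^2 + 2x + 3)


Distribute the minus sign:
  (-6x^2 - 10x - 9)
- (-x^4 - 5x^3 + 5x^2 + 2x + 3)
Negate second polynomial: x^4 + 5x^3 - 5x^2 - 2x - 3
Add: x^4 + 5x^3 - 11x^2 - 12x - 12


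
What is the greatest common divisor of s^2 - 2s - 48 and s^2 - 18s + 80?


Factor each:
  s^2 - 2s - 48 = (s - 8)(s + 6)
  s^2 - 18s + 80 = (s - 8)(s - 10)
Common monic factor: s - 8


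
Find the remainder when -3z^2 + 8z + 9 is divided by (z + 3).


By the Remainder Theorem, the remainder equals p(-3):
  -3*(-3)^2 = -27
  8*(-3)^1 = -24
  constant: 9
Sum: -27 - 24 + 9 = -42


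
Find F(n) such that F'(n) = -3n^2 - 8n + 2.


Reverse power rule on each term:
  ∫ -3n^2 dn = -n^3
  ∫ -8n dn = -4n^2
  ∫ 2 dn = 2n
F(n) = -n^3 - 4n^2 + 2n + C


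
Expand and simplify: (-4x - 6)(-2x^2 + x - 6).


Distribute each term of the first polynomial:
  (-4x)(-2x^2 + x - 6) = 8x^3 - 4x^2 + 24x
  (-6)(-2x^2 + x - 6) = 12x^2 - 6x + 36
Sum: 8x^3 + 8x^2 + 18x + 36


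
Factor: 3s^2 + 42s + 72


Roots satisfy r1 + r2 = -b/a = -14 and r1*r2 = c/a = 24.
So r1 = -2, r2 = -12.
3s^2 + 42s + 72 = 3(s - r1)(s - r2) = 3(s + 2)(s + 12)


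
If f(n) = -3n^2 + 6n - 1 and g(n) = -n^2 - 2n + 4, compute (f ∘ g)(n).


Substitute g(n) into f:
f(g(n)) = -3*(-n^2 - 2n + 4)^2 + 6*(-n^2 - 2n + 4) + (-1)
(-n^2 - 2n + 4)^2 = n^4 + 4n^3 - 4n^2 - 16n + 16
Expand and combine: -3n^4 - 12n^3 + 6n^2 + 36n - 25


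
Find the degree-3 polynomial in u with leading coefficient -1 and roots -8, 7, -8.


p(u) = -(u + 8)(u - 7)(u + 8)
Expand: -u^3 - 9u^2 + 48u + 448


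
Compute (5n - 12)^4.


Expand (5n - 12)^4 by repeated multiplication:
  (5n - 12)^2 = 25n^2 - 120n + 144
  (5n - 12)^3 = 125n^3 - 900n^2 + 2160n - 1728
= 625n^4 - 6000n^3 + 21600n^2 - 34560n + 20736


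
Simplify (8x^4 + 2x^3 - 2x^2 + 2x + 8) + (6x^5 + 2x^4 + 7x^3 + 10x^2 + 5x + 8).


Align terms by degree and add:
  8x^4 + 2x^3 - 2x^2 + 2x + 8
+ 6x^5 + 2x^4 + 7x^3 + 10x^2 + 5x + 8
= 6x^5 + 10x^4 + 9x^3 + 8x^2 + 7x + 16


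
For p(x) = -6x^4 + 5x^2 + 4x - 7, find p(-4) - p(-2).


p(-4) = -1479
p(-2) = -91
p(-4) - p(-2) = -1479 + 91 = -1388
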